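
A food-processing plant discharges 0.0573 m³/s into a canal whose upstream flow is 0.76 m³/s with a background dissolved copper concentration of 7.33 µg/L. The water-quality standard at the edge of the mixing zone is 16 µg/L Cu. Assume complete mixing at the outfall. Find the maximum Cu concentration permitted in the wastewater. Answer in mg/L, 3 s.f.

0.131 mg/L

7.33 µg/L = 0.00733 mg/L.
16 µg/L = 0.016 mg/L.
Mass balance: 0.016·0.8173 = 0.0573·Cₑ + 0.76·0.00733.
Cₑ = (0.01308 − 0.005571) / 0.0573 = 0.131 mg/L.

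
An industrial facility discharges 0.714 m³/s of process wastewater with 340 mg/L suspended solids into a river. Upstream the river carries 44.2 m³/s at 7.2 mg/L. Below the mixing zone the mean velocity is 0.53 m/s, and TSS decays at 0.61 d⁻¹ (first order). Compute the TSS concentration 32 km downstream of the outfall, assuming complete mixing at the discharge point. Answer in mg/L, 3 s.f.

After complete mixing, C₀ = (0.714·340 + 44.2·7.2) / 44.91 = 12.49 mg/L.
Travel time t = 3.2e+04 m / 0.53 m/s = 6.038e+04 s = 0.6988 d.
C = 12.49·exp(−0.61·0.6988) = 12.49·0.6529 = 8.156 mg/L.

8.16 mg/L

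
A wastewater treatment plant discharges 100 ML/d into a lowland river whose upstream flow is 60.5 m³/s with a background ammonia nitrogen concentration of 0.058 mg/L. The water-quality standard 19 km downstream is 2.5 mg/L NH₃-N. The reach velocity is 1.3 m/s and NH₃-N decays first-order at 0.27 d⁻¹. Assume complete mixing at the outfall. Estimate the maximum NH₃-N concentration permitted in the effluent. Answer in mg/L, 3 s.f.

136 mg/L

100 ML/d = 1.157 m³/s.
Travel time to the compliance point: t = 1.9e+04/1.3 = 1.462e+04 s = 0.1692 d; decay factor exp(−0.27·0.1692) = 0.9554.
So the concentration just after mixing may be at most 2.5/0.9554 = 2.617 mg/L.
Mass balance: 2.617·61.66 = 1.157·Cₑ + 60.5·0.058.
Cₑ = (161.3 − 3.509) / 1.157 = 136.4 mg/L.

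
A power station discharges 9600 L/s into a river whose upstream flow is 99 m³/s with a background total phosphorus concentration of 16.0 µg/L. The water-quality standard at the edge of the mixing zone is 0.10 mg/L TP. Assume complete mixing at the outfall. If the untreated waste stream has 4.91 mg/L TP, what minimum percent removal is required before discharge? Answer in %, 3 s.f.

9600 L/s = 9.6 m³/s.
16.0 µg/L = 0.016 mg/L.
Mass balance: 0.1·108.6 = 9.6·Cₑ + 99·0.016.
Cₑ = (10.86 − 1.584) / 9.6 = 0.9663 mg/L.
Required removal = 1 − 0.9663/4.91 = 80.32 %.

80.3 %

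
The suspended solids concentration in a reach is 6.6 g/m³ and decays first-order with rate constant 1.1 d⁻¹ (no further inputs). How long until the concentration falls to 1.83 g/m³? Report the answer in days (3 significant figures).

t = ln(C₀/C)/k = ln(6.6/1.83)/1.1 = 1.283/1.1 = 1.166 d.

1.17 d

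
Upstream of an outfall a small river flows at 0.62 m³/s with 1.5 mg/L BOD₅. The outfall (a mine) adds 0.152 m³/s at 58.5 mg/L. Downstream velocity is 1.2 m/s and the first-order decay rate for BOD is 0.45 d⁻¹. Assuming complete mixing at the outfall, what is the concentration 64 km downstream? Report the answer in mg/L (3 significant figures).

After complete mixing, C₀ = (0.152·58.5 + 0.62·1.5) / 0.772 = 12.72 mg/L.
Travel time t = 6.4e+04 m / 1.2 m/s = 5.333e+04 s = 0.6173 d.
C = 12.72·exp(−0.45·0.6173) = 12.72·0.7575 = 9.637 mg/L.

9.64 mg/L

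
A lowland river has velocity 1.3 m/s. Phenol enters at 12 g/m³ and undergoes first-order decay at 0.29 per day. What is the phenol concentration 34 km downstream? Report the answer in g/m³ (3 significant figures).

11.0 g/m³

Travel time t = 34 km / 1.3 m/s = 3.4e+04/1.3 = 2.615e+04 s = 0.3027 d.
First-order decay: C = 12·exp(−0.29·0.3027) = 12·0.916 = 10.99 g/m³.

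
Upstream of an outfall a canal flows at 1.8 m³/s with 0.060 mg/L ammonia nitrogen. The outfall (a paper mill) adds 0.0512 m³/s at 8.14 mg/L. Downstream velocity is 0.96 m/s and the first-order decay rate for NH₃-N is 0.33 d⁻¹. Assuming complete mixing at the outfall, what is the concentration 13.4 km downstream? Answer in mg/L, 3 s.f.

0.269 mg/L

After complete mixing, C₀ = (0.0512·8.14 + 1.8·0.06) / 1.851 = 0.2835 mg/L.
Travel time t = 1.34e+04 m / 0.96 m/s = 1.396e+04 s = 0.1616 d.
C = 0.2835·exp(−0.33·0.1616) = 0.2835·0.9481 = 0.2688 mg/L.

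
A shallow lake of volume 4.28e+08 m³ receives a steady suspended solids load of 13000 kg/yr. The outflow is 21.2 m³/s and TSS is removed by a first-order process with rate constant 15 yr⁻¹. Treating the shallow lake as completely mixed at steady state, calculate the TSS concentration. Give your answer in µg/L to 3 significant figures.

Outflow Q = 21.2 m³/s × 3.156e+07 s/yr = 6.69e+08 m³/yr.
Steady-state CSTR mass balance: W = Q·C + k·V·C, so C = W/(Q + kV).
Q + kV = 6.69e+08 + 15·4.28e+08 = 7.089e+09 m³/yr.
C = 13000/7.089e+09 = 1.834e-06 kg/m³ = 0.001834 mg/L = 1.834 µg/L.

1.83 µg/L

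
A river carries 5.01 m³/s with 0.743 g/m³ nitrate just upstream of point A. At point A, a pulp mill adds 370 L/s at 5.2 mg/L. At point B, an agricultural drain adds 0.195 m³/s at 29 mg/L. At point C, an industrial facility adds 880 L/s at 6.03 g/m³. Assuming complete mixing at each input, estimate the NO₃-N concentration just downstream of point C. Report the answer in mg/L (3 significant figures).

2.57 mg/L

370 L/s = 0.37 m³/s.
After input A: C = (5.01·0.743 + 0.37·5.2) / 5.38 = 1.05 mg/L.
After input B: C = (5.38·1.05 + 0.195·29) / 5.575 = 2.027 mg/L.
880 L/s = 0.88 m³/s.
After input C: C = (5.575·2.027 + 0.88·6.03) / 6.455 = 2.573 mg/L.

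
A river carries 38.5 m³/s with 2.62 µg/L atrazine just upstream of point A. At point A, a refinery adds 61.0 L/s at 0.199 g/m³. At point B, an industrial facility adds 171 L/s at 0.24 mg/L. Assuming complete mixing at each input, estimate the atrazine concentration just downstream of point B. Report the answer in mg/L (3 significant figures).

2.62 µg/L = 0.00262 mg/L.
61.0 L/s = 0.061 m³/s.
After input A: C = (38.5·0.00262 + 0.061·0.199) / 38.56 = 0.002931 mg/L.
171 L/s = 0.171 m³/s.
After input B: C = (38.56·0.002931 + 0.171·0.24) / 38.73 = 0.003977 mg/L.

0.00398 mg/L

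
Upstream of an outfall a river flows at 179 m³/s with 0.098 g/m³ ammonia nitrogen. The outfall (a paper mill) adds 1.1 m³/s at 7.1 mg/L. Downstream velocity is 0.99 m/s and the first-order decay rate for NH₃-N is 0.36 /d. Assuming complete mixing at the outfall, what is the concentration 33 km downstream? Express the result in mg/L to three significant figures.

0.123 mg/L

After complete mixing, C₀ = (1.1·7.1 + 179·0.098) / 180.1 = 0.1408 mg/L.
Travel time t = 3.3e+04 m / 0.99 m/s = 3.333e+04 s = 0.3858 d.
C = 0.1408·exp(−0.36·0.3858) = 0.1408·0.8703 = 0.1225 mg/L.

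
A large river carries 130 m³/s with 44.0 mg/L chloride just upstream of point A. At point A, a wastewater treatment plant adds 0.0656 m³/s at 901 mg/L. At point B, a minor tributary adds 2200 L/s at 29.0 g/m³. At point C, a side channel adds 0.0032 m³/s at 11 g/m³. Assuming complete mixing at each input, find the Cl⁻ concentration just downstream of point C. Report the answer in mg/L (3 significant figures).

44.2 mg/L

After input A: C = (130·44 + 0.0656·901) / 130.1 = 44.43 mg/L.
2200 L/s = 2.2 m³/s.
After input B: C = (130.1·44.43 + 2.2·29) / 132.3 = 44.18 mg/L.
After input C: C = (132.3·44.18 + 0.0032·11) / 132.3 = 44.17 mg/L.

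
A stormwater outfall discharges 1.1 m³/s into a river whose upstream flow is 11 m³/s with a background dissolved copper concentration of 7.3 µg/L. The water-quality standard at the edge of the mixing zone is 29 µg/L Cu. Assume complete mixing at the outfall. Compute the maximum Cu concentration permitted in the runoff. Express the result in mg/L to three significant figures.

7.3 µg/L = 0.0073 mg/L.
29 µg/L = 0.029 mg/L.
Mass balance: 0.029·12.1 = 1.1·Cₑ + 11·0.0073.
Cₑ = (0.3509 − 0.0803) / 1.1 = 0.246 mg/L.

0.246 mg/L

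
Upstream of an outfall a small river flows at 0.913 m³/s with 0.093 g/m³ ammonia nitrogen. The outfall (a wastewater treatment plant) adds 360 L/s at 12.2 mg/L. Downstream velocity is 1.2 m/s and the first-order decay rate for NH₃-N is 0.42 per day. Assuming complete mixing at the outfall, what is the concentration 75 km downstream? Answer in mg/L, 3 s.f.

360 L/s = 0.36 m³/s.
After complete mixing, C₀ = (0.36·12.2 + 0.913·0.093) / 1.273 = 3.517 mg/L.
Travel time t = 7.5e+04 m / 1.2 m/s = 6.25e+04 s = 0.7234 d.
C = 3.517·exp(−0.42·0.7234) = 3.517·0.738 = 2.595 mg/L.

2.60 mg/L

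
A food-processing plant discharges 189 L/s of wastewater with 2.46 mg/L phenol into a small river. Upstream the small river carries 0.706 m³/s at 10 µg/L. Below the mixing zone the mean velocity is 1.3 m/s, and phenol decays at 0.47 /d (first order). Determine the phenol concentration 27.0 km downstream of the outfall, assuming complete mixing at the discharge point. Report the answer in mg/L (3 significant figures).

0.471 mg/L

189 L/s = 0.189 m³/s.
10 µg/L = 0.01 mg/L.
After complete mixing, C₀ = (0.189·2.46 + 0.706·0.01) / 0.895 = 0.5274 mg/L.
Travel time t = 2.7e+04 m / 1.3 m/s = 2.077e+04 s = 0.2404 d.
C = 0.5274·exp(−0.47·0.2404) = 0.5274·0.8932 = 0.471 mg/L.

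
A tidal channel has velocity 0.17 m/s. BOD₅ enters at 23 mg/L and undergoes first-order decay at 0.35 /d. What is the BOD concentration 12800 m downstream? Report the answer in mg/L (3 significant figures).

17.0 mg/L

Travel time t = 12800 m / 0.17 m/s = 1.28e+04/0.17 = 7.529e+04 s = 0.8715 d.
First-order decay: C = 23·exp(−0.35·0.8715) = 23·0.7371 = 16.95 mg/L.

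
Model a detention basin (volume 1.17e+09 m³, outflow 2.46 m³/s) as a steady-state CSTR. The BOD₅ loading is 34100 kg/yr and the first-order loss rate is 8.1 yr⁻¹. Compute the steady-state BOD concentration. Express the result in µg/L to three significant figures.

Outflow Q = 2.46 m³/s × 3.156e+07 s/yr = 7.763e+07 m³/yr.
Steady-state CSTR mass balance: W = Q·C + k·V·C, so C = W/(Q + kV).
Q + kV = 7.763e+07 + 8.1·1.17e+09 = 9.555e+09 m³/yr.
C = 34100/9.555e+09 = 3.569e-06 kg/m³ = 0.003569 mg/L = 3.569 µg/L.

3.57 µg/L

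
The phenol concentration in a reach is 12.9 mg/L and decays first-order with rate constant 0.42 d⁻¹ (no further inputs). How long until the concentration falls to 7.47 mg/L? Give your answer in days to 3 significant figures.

t = ln(C₀/C)/k = ln(12.9/7.47)/0.42 = 0.5463/0.42 = 1.301 d.

1.30 d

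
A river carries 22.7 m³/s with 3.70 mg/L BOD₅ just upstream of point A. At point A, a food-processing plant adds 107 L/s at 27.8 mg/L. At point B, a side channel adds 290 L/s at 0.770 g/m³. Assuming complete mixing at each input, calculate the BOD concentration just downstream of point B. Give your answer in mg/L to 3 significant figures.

107 L/s = 0.107 m³/s.
After input A: C = (22.7·3.7 + 0.107·27.8) / 22.81 = 3.813 mg/L.
290 L/s = 0.29 m³/s.
After input B: C = (22.81·3.813 + 0.29·0.77) / 23.1 = 3.775 mg/L.

3.77 mg/L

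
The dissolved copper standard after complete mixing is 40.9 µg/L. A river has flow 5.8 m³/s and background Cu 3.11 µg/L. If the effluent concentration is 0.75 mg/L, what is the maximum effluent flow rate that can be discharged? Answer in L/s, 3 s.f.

3.11 µg/L = 0.00311 mg/L.
40.9 µg/L = 0.0409 mg/L.
Mass balance at complete mixing: C_std·(Q_w + Q_r) = Q_w·C_e + Q_r·C_b.
Rearranging, Q_w = Q_r·(C_std − C_b)/(C_e − C_std) = 5.8·(0.0409 − 0.00311) / (0.75 − 0.0409) = 0.3091 m³/s.
= 309.1 L/s.

309 L/s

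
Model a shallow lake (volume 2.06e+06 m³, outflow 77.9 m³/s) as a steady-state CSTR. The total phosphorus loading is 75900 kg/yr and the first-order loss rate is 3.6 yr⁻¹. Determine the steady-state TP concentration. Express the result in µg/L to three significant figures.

30.8 µg/L

Outflow Q = 77.9 m³/s × 3.156e+07 s/yr = 2.458e+09 m³/yr.
Steady-state CSTR mass balance: W = Q·C + k·V·C, so C = W/(Q + kV).
Q + kV = 2.458e+09 + 3.6·2.06e+06 = 2.466e+09 m³/yr.
C = 75900/2.466e+09 = 3.078e-05 kg/m³ = 0.03078 mg/L = 30.78 µg/L.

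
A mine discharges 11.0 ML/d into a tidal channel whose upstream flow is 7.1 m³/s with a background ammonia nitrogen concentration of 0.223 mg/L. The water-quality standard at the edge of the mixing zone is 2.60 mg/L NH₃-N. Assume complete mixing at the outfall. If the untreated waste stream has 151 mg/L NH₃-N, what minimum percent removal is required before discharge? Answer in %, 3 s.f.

10.5 %

11.0 ML/d = 0.1273 m³/s.
Mass balance: 2.6·7.227 = 0.1273·Cₑ + 7.1·0.223.
Cₑ = (18.79 − 1.583) / 0.1273 = 135.2 mg/L.
Required removal = 1 − 135.2/151 = 10.49 %.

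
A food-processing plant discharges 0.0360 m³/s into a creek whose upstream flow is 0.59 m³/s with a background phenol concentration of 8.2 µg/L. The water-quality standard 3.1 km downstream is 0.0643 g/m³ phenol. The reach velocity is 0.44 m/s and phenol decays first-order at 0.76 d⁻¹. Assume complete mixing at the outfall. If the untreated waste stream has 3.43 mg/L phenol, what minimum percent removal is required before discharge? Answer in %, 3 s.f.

8.2 µg/L = 0.0082 mg/L.
Travel time to the compliance point: t = 3100/0.44 = 7045 s = 0.08154 d; decay factor exp(−0.76·0.08154) = 0.9399.
So the concentration just after mixing may be at most 0.0643/0.9399 = 0.06841 mg/L.
Mass balance: 0.06841·0.626 = 0.036·Cₑ + 0.59·0.0082.
Cₑ = (0.04283 − 0.004838) / 0.036 = 1.055 mg/L.
Required removal = 1 − 1.055/3.43 = 69.24 %.

69.2 %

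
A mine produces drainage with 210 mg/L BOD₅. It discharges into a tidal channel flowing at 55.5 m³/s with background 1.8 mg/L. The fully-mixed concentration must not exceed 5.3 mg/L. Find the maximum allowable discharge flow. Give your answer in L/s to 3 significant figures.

949 L/s

Mass balance at complete mixing: C_std·(Q_w + Q_r) = Q_w·C_e + Q_r·C_b.
Rearranging, Q_w = Q_r·(C_std − C_b)/(C_e − C_std) = 55.5·(5.3 − 1.8) / (210 − 5.3) = 0.9489 m³/s.
= 948.9 L/s.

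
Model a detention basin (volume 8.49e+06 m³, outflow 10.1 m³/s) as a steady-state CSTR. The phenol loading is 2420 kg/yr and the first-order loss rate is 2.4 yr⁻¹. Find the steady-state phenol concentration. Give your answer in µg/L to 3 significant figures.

7.14 µg/L

Outflow Q = 10.1 m³/s × 3.156e+07 s/yr = 3.187e+08 m³/yr.
Steady-state CSTR mass balance: W = Q·C + k·V·C, so C = W/(Q + kV).
Q + kV = 3.187e+08 + 2.4·8.49e+06 = 3.391e+08 m³/yr.
C = 2420/3.391e+08 = 7.136e-06 kg/m³ = 0.007136 mg/L = 7.136 µg/L.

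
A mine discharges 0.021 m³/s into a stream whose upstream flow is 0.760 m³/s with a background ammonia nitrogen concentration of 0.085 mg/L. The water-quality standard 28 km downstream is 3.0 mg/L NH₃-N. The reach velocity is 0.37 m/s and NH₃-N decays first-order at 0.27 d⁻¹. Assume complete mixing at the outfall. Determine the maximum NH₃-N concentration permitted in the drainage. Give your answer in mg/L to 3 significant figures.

Travel time to the compliance point: t = 2.8e+04/0.37 = 7.568e+04 s = 0.8759 d; decay factor exp(−0.27·0.8759) = 0.7894.
So the concentration just after mixing may be at most 3/0.7894 = 3.8 mg/L.
Mass balance: 3.8·0.781 = 0.021·Cₑ + 0.76·0.085.
Cₑ = (2.968 − 0.0646) / 0.021 = 138.3 mg/L.

138 mg/L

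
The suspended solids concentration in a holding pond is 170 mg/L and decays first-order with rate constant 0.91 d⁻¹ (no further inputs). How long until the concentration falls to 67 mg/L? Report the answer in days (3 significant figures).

1.02 d

t = ln(C₀/C)/k = ln(170/67)/0.91 = 0.9311/0.91 = 1.023 d.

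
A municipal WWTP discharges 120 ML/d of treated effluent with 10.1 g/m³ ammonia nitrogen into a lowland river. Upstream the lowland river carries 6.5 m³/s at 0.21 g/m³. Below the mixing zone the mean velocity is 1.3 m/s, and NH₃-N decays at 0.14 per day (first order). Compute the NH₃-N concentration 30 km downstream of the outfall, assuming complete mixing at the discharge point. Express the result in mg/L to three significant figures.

1.88 mg/L

120 ML/d = 1.389 m³/s.
After complete mixing, C₀ = (1.389·10.1 + 6.5·0.21) / 7.889 = 1.951 mg/L.
Travel time t = 3e+04 m / 1.3 m/s = 2.308e+04 s = 0.2671 d.
C = 1.951·exp(−0.14·0.2671) = 1.951·0.9633 = 1.88 mg/L.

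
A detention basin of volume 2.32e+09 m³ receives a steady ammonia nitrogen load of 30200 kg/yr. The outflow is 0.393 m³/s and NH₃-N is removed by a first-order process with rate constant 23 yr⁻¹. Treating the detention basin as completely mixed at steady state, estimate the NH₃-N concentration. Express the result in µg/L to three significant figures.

0.566 µg/L

Outflow Q = 0.393 m³/s × 3.156e+07 s/yr = 1.24e+07 m³/yr.
Steady-state CSTR mass balance: W = Q·C + k·V·C, so C = W/(Q + kV).
Q + kV = 1.24e+07 + 23·2.32e+09 = 5.337e+10 m³/yr.
C = 30200/5.337e+10 = 5.658e-07 kg/m³ = 0.0005658 mg/L = 0.5658 µg/L.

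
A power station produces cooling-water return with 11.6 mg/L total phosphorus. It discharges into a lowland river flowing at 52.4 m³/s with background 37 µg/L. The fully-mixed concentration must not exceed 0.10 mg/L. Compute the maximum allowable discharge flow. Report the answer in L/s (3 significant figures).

287 L/s

37 µg/L = 0.037 mg/L.
Mass balance at complete mixing: C_std·(Q_w + Q_r) = Q_w·C_e + Q_r·C_b.
Rearranging, Q_w = Q_r·(C_std − C_b)/(C_e − C_std) = 52.4·(0.1 − 0.037) / (11.6 − 0.1) = 0.2871 m³/s.
= 287.1 L/s.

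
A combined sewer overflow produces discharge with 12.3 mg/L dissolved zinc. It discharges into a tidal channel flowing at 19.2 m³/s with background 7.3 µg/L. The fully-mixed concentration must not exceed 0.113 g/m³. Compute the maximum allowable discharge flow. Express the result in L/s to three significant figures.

167 L/s

7.3 µg/L = 0.0073 mg/L.
Mass balance at complete mixing: C_std·(Q_w + Q_r) = Q_w·C_e + Q_r·C_b.
Rearranging, Q_w = Q_r·(C_std − C_b)/(C_e − C_std) = 19.2·(0.113 − 0.0073) / (12.3 − 0.113) = 0.1665 m³/s.
= 166.5 L/s.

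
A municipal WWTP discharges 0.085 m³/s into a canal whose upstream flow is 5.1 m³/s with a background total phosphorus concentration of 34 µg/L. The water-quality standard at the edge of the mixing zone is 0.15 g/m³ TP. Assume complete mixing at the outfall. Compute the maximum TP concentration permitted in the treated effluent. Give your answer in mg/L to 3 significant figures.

7.11 mg/L

34 µg/L = 0.034 mg/L.
Mass balance: 0.15·5.185 = 0.085·Cₑ + 5.1·0.034.
Cₑ = (0.7777 − 0.1734) / 0.085 = 7.11 mg/L.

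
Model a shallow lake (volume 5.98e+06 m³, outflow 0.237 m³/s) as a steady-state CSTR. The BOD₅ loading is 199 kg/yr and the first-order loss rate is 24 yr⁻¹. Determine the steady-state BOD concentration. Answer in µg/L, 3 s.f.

1.32 µg/L

Outflow Q = 0.237 m³/s × 3.156e+07 s/yr = 7.479e+06 m³/yr.
Steady-state CSTR mass balance: W = Q·C + k·V·C, so C = W/(Q + kV).
Q + kV = 7.479e+06 + 24·5.98e+06 = 1.51e+08 m³/yr.
C = 199/1.51e+08 = 1.318e-06 kg/m³ = 0.001318 mg/L = 1.318 µg/L.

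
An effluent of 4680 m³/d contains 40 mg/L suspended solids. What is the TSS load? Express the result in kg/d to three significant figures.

4680 m³/d = 0.05417 m³/s.
Mass flux = Q·C = 0.05417 m³/s × 40 g/m³ = 2.167 g/s.
= 2.167 g/s × 86.4 = 187.2 kg/d.

187 kg/d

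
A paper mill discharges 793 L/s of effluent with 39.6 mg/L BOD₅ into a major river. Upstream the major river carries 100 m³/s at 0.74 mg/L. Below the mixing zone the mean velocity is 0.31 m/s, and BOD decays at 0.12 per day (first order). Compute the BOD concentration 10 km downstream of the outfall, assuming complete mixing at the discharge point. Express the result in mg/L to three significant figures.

1.00 mg/L

793 L/s = 0.793 m³/s.
After complete mixing, C₀ = (0.793·39.6 + 100·0.74) / 100.8 = 1.046 mg/L.
Travel time t = 1e+04 m / 0.31 m/s = 3.226e+04 s = 0.3734 d.
C = 1.046·exp(−0.12·0.3734) = 1.046·0.9562 = 0.9999 mg/L.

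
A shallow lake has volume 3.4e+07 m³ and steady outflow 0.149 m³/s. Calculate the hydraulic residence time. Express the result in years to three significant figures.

7.23 yr

Q = 0.149 m³/s × 3.156e+07 s/yr = 4.702e+06 m³/yr.
Hydraulic residence time τ = V/Q = 3.4e+07/4.702e+06 = 7.231 yr.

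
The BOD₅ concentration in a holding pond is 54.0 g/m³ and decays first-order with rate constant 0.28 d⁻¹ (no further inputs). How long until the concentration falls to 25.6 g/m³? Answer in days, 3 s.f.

2.67 d

t = ln(C₀/C)/k = ln(54.0/25.6)/0.28 = 0.7464/0.28 = 2.666 d.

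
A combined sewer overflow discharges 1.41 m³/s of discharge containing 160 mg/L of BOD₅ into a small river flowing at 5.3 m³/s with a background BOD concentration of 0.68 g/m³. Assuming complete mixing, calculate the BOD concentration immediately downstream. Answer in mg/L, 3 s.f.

Flow-weighted mixing gives C = (1.41·160 + 5.3·0.68) / (1.41 + 5.3) = 229.2/6.71 = 34.16 mg/L.

34.2 mg/L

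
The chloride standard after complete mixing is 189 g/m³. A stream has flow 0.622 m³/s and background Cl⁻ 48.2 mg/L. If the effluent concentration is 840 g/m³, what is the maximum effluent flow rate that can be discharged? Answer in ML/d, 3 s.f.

11.6 ML/d

Mass balance at complete mixing: C_std·(Q_w + Q_r) = Q_w·C_e + Q_r·C_b.
Rearranging, Q_w = Q_r·(C_std − C_b)/(C_e − C_std) = 0.622·(189 − 48.2) / (840 − 189) = 0.1345 m³/s.
= 11.62 ML/d.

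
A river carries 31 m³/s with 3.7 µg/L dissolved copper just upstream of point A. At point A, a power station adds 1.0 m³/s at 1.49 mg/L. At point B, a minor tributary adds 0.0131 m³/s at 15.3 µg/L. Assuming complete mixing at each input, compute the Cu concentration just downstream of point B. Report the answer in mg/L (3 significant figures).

3.7 µg/L = 0.0037 mg/L.
After input A: C = (31·0.0037 + 1·1.49) / 32 = 0.05015 mg/L.
15.3 µg/L = 0.0153 mg/L.
After input B: C = (32·0.05015 + 0.0131·0.0153) / 32.01 = 0.05013 mg/L.

0.0501 mg/L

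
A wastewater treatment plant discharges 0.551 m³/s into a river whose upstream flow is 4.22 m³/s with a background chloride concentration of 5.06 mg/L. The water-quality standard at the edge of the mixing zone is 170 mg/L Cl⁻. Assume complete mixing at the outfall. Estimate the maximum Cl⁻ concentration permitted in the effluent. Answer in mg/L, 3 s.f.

Mass balance: 170·4.771 = 0.551·Cₑ + 4.22·5.06.
Cₑ = (811.1 − 21.35) / 0.551 = 1433 mg/L.

1430 mg/L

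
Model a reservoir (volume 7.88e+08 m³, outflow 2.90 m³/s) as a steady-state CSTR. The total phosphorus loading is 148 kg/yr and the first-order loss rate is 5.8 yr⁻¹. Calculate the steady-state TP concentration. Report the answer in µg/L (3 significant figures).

Outflow Q = 2.90 m³/s × 3.156e+07 s/yr = 9.152e+07 m³/yr.
Steady-state CSTR mass balance: W = Q·C + k·V·C, so C = W/(Q + kV).
Q + kV = 9.152e+07 + 5.8·7.88e+08 = 4.662e+09 m³/yr.
C = 148/4.662e+09 = 3.175e-08 kg/m³ = 3.175e-05 mg/L = 0.03175 µg/L.

0.0317 µg/L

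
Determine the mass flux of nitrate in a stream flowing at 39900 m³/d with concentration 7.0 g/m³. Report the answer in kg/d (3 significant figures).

279 kg/d

39900 m³/d = 0.4618 m³/s.
Mass flux = Q·C = 0.4618 m³/s × 7 g/m³ = 3.233 g/s.
= 3.233 g/s × 86.4 = 279.3 kg/d.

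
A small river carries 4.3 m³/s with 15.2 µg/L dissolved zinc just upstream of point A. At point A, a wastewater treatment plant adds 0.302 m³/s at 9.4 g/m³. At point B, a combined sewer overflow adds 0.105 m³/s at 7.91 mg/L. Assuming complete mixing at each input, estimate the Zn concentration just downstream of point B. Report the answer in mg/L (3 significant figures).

0.793 mg/L

15.2 µg/L = 0.0152 mg/L.
After input A: C = (4.3·0.0152 + 0.302·9.4) / 4.602 = 0.6311 mg/L.
After input B: C = (4.602·0.6311 + 0.105·7.91) / 4.707 = 0.7934 mg/L.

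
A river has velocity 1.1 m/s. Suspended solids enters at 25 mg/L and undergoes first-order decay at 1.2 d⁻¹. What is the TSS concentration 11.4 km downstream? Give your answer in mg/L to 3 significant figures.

21.6 mg/L

Travel time t = 11.4 km / 1.1 m/s = 1.14e+04/1.1 = 1.036e+04 s = 0.1199 d.
First-order decay: C = 25·exp(−1.2·0.1199) = 25·0.8659 = 21.65 mg/L.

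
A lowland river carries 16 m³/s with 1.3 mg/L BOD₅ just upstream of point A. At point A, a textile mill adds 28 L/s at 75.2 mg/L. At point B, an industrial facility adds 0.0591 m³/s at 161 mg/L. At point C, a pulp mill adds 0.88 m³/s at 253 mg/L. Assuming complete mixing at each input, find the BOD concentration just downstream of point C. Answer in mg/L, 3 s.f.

28 L/s = 0.028 m³/s.
After input A: C = (16·1.3 + 0.028·75.2) / 16.03 = 1.429 mg/L.
After input B: C = (16.03·1.429 + 0.0591·161) / 16.09 = 2.015 mg/L.
After input C: C = (16.09·2.015 + 0.88·253) / 16.97 = 15.03 mg/L.

15.0 mg/L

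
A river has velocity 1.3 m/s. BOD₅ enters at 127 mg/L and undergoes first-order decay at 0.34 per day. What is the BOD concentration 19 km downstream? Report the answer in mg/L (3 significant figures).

Travel time t = 19 km / 1.3 m/s = 1.9e+04/1.3 = 1.462e+04 s = 0.1692 d.
First-order decay: C = 127·exp(−0.34·0.1692) = 127·0.9441 = 119.9 mg/L.

120 mg/L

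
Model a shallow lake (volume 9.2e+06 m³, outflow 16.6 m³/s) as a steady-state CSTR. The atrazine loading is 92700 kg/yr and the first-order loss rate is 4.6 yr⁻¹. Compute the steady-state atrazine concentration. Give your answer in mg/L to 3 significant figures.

0.164 mg/L

Outflow Q = 16.6 m³/s × 3.156e+07 s/yr = 5.239e+08 m³/yr.
Steady-state CSTR mass balance: W = Q·C + k·V·C, so C = W/(Q + kV).
Q + kV = 5.239e+08 + 4.6·9.2e+06 = 5.662e+08 m³/yr.
C = 92700/5.662e+08 = 0.0001637 kg/m³ = 0.1637 mg/L.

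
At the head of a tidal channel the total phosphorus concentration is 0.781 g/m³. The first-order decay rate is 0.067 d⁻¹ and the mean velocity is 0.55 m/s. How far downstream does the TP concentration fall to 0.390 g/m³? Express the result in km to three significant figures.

From C = C₀·e^(−kt), t = ln(C₀/C)/k = ln(0.781/0.390)/0.067 = 0.6944/0.067 = 10.36 d.
Distance = v·t = 0.55 m/s × 8.955e+05 s = 4.925e+05 m = 492.5 km.

493 km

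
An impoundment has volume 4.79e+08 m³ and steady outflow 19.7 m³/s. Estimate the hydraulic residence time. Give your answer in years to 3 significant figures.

0.770 yr

Q = 19.7 m³/s × 3.156e+07 s/yr = 6.217e+08 m³/yr.
Hydraulic residence time τ = V/Q = 4.79e+08/6.217e+08 = 0.7705 yr.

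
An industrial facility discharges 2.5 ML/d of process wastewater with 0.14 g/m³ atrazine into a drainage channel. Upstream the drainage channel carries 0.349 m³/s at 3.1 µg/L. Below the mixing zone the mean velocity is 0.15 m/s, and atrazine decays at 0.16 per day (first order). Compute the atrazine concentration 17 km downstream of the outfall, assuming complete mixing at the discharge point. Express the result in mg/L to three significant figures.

2.5 ML/d = 0.02894 m³/s.
3.1 µg/L = 0.0031 mg/L.
After complete mixing, C₀ = (0.02894·0.14 + 0.349·0.0031) / 0.3779 = 0.01358 mg/L.
Travel time t = 1.7e+04 m / 0.15 m/s = 1.133e+05 s = 1.312 d.
C = 0.01358·exp(−0.16·1.312) = 0.01358·0.8107 = 0.01101 mg/L.

0.0110 mg/L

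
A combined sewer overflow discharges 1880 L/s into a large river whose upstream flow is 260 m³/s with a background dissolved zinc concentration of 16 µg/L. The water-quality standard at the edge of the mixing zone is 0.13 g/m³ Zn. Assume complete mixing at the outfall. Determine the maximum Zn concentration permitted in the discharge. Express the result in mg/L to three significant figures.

15.9 mg/L

1880 L/s = 1.88 m³/s.
16 µg/L = 0.016 mg/L.
Mass balance: 0.13·261.9 = 1.88·Cₑ + 260·0.016.
Cₑ = (34.04 − 4.16) / 1.88 = 15.9 mg/L.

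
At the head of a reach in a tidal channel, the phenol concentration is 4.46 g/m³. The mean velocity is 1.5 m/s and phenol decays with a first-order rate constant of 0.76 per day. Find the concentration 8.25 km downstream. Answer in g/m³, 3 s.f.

4.25 g/m³

Travel time t = 8.25 km / 1.5 m/s = 8250/1.5 = 5500 s = 0.06366 d.
First-order decay: C = 4.46·exp(−0.76·0.06366) = 4.46·0.9528 = 4.249 g/m³.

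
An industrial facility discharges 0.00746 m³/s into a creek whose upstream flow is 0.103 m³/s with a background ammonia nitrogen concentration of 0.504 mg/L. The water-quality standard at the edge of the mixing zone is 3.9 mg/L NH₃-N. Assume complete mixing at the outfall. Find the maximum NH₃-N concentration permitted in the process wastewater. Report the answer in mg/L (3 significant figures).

Mass balance: 3.9·0.1105 = 0.00746·Cₑ + 0.103·0.504.
Cₑ = (0.4308 − 0.05191) / 0.00746 = 50.79 mg/L.

50.8 mg/L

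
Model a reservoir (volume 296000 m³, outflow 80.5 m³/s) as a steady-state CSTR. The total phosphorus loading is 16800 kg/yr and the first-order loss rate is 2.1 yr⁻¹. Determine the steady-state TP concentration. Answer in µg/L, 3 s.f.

6.61 µg/L

Outflow Q = 80.5 m³/s × 3.156e+07 s/yr = 2.54e+09 m³/yr.
Steady-state CSTR mass balance: W = Q·C + k·V·C, so C = W/(Q + kV).
Q + kV = 2.54e+09 + 2.1·296000 = 2.541e+09 m³/yr.
C = 16800/2.541e+09 = 6.612e-06 kg/m³ = 0.006612 mg/L = 6.612 µg/L.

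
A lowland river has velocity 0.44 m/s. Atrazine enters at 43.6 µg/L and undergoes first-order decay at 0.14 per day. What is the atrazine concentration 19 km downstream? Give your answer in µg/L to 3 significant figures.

Travel time t = 19 km / 0.44 m/s = 1.9e+04/0.44 = 4.318e+04 s = 0.4998 d.
First-order decay: C = 43.6·exp(−0.14·0.4998) = 43.6·0.9324 = 40.65 µg/L.

40.7 µg/L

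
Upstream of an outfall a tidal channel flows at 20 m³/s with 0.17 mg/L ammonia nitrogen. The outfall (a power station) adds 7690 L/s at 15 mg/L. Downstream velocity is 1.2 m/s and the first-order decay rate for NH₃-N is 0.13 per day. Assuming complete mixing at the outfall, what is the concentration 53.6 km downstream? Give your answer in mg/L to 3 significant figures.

4.01 mg/L

7690 L/s = 7.69 m³/s.
After complete mixing, C₀ = (7.69·15 + 20·0.17) / 27.69 = 4.289 mg/L.
Travel time t = 5.36e+04 m / 1.2 m/s = 4.467e+04 s = 0.517 d.
C = 4.289·exp(−0.13·0.517) = 4.289·0.935 = 4.01 mg/L.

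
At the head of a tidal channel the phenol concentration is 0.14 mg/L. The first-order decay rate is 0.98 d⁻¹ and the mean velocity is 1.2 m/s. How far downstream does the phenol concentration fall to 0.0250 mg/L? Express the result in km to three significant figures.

182 km

From C = C₀·e^(−kt), t = ln(C₀/C)/k = ln(0.14/0.0250)/0.98 = 1.723/0.98 = 1.758 d.
Distance = v·t = 1.2 m/s × 1.519e+05 s = 1.823e+05 m = 182.3 km.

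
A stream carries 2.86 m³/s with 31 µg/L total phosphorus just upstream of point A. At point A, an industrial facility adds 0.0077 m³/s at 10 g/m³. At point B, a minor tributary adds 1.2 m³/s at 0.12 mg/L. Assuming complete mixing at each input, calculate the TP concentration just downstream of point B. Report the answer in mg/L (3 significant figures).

0.0761 mg/L

31 µg/L = 0.031 mg/L.
After input A: C = (2.86·0.031 + 0.0077·10) / 2.868 = 0.05777 mg/L.
After input B: C = (2.868·0.05777 + 1.2·0.12) / 4.068 = 0.07613 mg/L.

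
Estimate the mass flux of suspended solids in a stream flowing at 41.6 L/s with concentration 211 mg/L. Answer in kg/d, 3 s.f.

758 kg/d

41.6 L/s = 0.0416 m³/s.
Mass flux = Q·C = 0.0416 m³/s × 211 g/m³ = 8.778 g/s.
= 8.778 g/s × 86.4 = 758.4 kg/d.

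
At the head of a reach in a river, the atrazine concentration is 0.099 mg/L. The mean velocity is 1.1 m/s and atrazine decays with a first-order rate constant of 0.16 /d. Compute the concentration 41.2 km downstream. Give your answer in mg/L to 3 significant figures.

0.0924 mg/L

Travel time t = 41.2 km / 1.1 m/s = 4.12e+04/1.1 = 3.745e+04 s = 0.4335 d.
First-order decay: C = 0.099·exp(−0.16·0.4335) = 0.099·0.933 = 0.09237 mg/L.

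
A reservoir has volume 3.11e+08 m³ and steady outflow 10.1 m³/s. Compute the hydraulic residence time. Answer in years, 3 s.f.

0.976 yr

Q = 10.1 m³/s × 3.156e+07 s/yr = 3.187e+08 m³/yr.
Hydraulic residence time τ = V/Q = 3.11e+08/3.187e+08 = 0.9757 yr.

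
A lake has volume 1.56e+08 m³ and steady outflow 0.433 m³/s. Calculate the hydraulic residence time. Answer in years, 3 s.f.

Q = 0.433 m³/s × 3.156e+07 s/yr = 1.366e+07 m³/yr.
Hydraulic residence time τ = V/Q = 1.56e+08/1.366e+07 = 11.42 yr.

11.4 yr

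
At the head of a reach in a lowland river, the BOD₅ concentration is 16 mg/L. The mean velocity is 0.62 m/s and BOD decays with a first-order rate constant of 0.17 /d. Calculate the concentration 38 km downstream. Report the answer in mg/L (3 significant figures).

14.2 mg/L

Travel time t = 38 km / 0.62 m/s = 3.8e+04/0.62 = 6.129e+04 s = 0.7094 d.
First-order decay: C = 16·exp(−0.17·0.7094) = 16·0.8864 = 14.18 mg/L.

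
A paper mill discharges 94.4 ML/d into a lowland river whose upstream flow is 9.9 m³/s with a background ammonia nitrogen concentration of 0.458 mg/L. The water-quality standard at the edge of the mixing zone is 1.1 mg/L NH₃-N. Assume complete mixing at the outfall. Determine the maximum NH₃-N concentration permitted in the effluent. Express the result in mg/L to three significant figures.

94.4 ML/d = 1.093 m³/s.
Mass balance: 1.1·10.99 = 1.093·Cₑ + 9.9·0.458.
Cₑ = (12.09 − 4.534) / 1.093 = 6.917 mg/L.

6.92 mg/L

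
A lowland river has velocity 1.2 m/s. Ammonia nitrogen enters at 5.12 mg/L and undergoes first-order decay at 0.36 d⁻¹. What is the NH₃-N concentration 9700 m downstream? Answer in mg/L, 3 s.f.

4.95 mg/L

Travel time t = 9700 m / 1.2 m/s = 9700/1.2 = 8083 s = 0.09356 d.
First-order decay: C = 5.12·exp(−0.36·0.09356) = 5.12·0.9669 = 4.95 mg/L.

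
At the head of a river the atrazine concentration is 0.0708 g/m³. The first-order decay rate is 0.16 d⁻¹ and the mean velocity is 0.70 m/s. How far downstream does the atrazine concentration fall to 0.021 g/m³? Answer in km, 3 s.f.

459 km

From C = C₀·e^(−kt), t = ln(C₀/C)/k = ln(0.0708/0.021)/0.16 = 1.215/0.16 = 7.596 d.
Distance = v·t = 0.70 m/s × 6.563e+05 s = 4.594e+05 m = 459.4 km.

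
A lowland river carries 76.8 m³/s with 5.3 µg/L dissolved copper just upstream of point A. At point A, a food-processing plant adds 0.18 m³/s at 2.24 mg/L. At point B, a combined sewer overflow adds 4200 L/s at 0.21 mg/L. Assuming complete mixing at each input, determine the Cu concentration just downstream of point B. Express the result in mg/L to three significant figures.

0.0208 mg/L

5.3 µg/L = 0.0053 mg/L.
After input A: C = (76.8·0.0053 + 0.18·2.24) / 76.98 = 0.01053 mg/L.
4200 L/s = 4.2 m³/s.
After input B: C = (76.98·0.01053 + 4.2·0.21) / 81.18 = 0.02085 mg/L.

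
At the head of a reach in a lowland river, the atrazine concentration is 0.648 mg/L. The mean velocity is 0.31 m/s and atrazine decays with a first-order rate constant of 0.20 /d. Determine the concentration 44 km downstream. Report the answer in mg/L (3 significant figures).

0.467 mg/L

Travel time t = 44 km / 0.31 m/s = 4.4e+04/0.31 = 1.419e+05 s = 1.643 d.
First-order decay: C = 0.648·exp(−0.20·1.643) = 0.648·0.72 = 0.4665 mg/L.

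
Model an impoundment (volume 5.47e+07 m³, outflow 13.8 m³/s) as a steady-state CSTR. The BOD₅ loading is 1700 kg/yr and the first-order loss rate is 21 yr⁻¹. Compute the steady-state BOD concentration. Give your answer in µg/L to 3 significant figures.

1.07 µg/L

Outflow Q = 13.8 m³/s × 3.156e+07 s/yr = 4.355e+08 m³/yr.
Steady-state CSTR mass balance: W = Q·C + k·V·C, so C = W/(Q + kV).
Q + kV = 4.355e+08 + 21·5.47e+07 = 1.584e+09 m³/yr.
C = 1700/1.584e+09 = 1.073e-06 kg/m³ = 0.001073 mg/L = 1.073 µg/L.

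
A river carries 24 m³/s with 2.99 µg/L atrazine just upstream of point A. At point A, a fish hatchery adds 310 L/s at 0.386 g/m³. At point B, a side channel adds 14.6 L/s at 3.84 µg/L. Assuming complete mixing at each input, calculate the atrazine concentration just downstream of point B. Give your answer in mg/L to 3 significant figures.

2.99 µg/L = 0.00299 mg/L.
310 L/s = 0.31 m³/s.
After input A: C = (24·0.00299 + 0.31·0.386) / 24.31 = 0.007874 mg/L.
14.6 L/s = 0.0146 m³/s.
3.84 µg/L = 0.00384 mg/L.
After input B: C = (24.31·0.007874 + 0.0146·0.00384) / 24.32 = 0.007872 mg/L.

0.00787 mg/L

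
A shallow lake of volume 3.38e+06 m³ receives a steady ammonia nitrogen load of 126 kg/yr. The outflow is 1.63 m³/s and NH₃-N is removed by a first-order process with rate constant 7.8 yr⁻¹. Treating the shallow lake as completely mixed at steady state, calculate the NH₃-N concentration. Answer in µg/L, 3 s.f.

1.62 µg/L

Outflow Q = 1.63 m³/s × 3.156e+07 s/yr = 5.144e+07 m³/yr.
Steady-state CSTR mass balance: W = Q·C + k·V·C, so C = W/(Q + kV).
Q + kV = 5.144e+07 + 7.8·3.38e+06 = 7.78e+07 m³/yr.
C = 126/7.78e+07 = 1.619e-06 kg/m³ = 0.001619 mg/L = 1.619 µg/L.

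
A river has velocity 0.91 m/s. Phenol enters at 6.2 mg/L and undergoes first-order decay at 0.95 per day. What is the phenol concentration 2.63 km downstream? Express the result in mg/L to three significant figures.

6.01 mg/L

Travel time t = 2.63 km / 0.91 m/s = 2630/0.91 = 2890 s = 0.03345 d.
First-order decay: C = 6.2·exp(−0.95·0.03345) = 6.2·0.9687 = 6.006 mg/L.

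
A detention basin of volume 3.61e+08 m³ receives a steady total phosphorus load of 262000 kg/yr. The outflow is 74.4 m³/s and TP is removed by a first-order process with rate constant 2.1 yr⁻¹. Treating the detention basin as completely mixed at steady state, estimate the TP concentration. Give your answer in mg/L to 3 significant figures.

Outflow Q = 74.4 m³/s × 3.156e+07 s/yr = 2.348e+09 m³/yr.
Steady-state CSTR mass balance: W = Q·C + k·V·C, so C = W/(Q + kV).
Q + kV = 2.348e+09 + 2.1·3.61e+08 = 3.106e+09 m³/yr.
C = 262000/3.106e+09 = 8.435e-05 kg/m³ = 0.08435 mg/L.

0.0844 mg/L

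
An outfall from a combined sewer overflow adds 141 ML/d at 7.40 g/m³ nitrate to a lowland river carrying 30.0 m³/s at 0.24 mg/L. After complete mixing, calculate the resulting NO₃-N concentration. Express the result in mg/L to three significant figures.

0.609 mg/L

141 ML/d = 1.632 m³/s.
By mass balance at complete mixing, C = (1.632·7.4 + 30·0.24) / (1.632 + 30) = 19.28/31.63 = 0.6094 mg/L.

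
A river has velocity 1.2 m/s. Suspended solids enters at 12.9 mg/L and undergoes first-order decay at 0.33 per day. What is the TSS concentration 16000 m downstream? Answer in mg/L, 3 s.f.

Travel time t = 16000 m / 1.2 m/s = 1.6e+04/1.2 = 1.333e+04 s = 0.1543 d.
First-order decay: C = 12.9·exp(−0.33·0.1543) = 12.9·0.9503 = 12.26 mg/L.

12.3 mg/L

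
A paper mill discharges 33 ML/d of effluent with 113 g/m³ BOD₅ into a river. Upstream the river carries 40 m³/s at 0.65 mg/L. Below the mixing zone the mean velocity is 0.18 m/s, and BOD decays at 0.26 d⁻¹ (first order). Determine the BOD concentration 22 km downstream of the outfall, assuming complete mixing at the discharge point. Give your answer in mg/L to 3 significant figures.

33 ML/d = 0.3819 m³/s.
After complete mixing, C₀ = (0.3819·113 + 40·0.65) / 40.38 = 1.713 mg/L.
Travel time t = 2.2e+04 m / 0.18 m/s = 1.222e+05 s = 1.415 d.
C = 1.713·exp(−0.26·1.415) = 1.713·0.6923 = 1.186 mg/L.

1.19 mg/L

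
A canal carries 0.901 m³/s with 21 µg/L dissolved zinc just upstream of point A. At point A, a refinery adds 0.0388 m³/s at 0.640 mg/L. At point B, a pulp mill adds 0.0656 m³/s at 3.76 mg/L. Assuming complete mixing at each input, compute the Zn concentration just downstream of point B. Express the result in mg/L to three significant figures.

21 µg/L = 0.021 mg/L.
After input A: C = (0.901·0.021 + 0.0388·0.64) / 0.9398 = 0.04656 mg/L.
After input B: C = (0.9398·0.04656 + 0.0656·3.76) / 1.005 = 0.2888 mg/L.

0.289 mg/L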